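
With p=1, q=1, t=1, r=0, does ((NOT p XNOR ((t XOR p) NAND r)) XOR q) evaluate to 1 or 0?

Substituting: ((NOT 1 XNOR ((1 XOR 1) NAND 0)) XOR 1)
= 1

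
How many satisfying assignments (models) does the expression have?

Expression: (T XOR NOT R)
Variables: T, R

Satisfying assignments: (0,0), (1,1)
Count: 2 out of 4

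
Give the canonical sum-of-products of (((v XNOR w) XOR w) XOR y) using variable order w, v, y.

Σm(0, 3, 4, 7) = (NOT w AND NOT v AND NOT y) OR (NOT w AND v AND y) OR (w AND NOT v AND NOT y) OR (w AND v AND y)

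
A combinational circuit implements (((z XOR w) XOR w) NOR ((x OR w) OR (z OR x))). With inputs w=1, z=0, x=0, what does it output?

Substituting: (((0 XOR 1) XOR 1) NOR ((0 OR 1) OR (0 OR 0)))
= 0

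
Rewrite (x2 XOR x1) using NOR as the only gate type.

((((x2 NOR x1) NOR (x2 NOR x1)) NOR ((x2 NOR x1) NOR (x2 NOR x1))) NOR ((((x2 NOR x2) NOR (x1 NOR x1)) NOR ((x2 NOR x2) NOR (x1 NOR x1))) NOR (((x2 NOR x2) NOR (x1 NOR x1)) NOR ((x2 NOR x2) NOR (x1 NOR x1)))))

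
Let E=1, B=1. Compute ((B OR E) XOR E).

Substituting: ((1 OR 1) XOR 1)
= 0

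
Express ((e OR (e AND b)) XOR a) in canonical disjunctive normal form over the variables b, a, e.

(NOT b AND NOT a AND e) OR (NOT b AND a AND NOT e) OR (b AND NOT a AND e) OR (b AND a AND NOT e)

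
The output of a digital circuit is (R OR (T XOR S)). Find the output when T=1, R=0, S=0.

Substituting: (0 OR (1 XOR 0))
= 1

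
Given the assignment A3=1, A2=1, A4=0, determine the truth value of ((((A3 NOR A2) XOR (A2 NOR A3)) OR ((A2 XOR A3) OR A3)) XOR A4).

Substituting: ((((1 NOR 1) XOR (1 NOR 1)) OR ((1 XOR 1) OR 1)) XOR 0)
= 1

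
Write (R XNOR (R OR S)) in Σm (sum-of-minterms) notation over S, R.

Σm(0, 1, 3) = (NOT S AND NOT R) OR (NOT S AND R) OR (S AND R)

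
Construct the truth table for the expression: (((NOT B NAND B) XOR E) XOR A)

B | E | A | Output
------------------
0 | 0 | 0 | 1
0 | 0 | 1 | 0
0 | 1 | 0 | 0
0 | 1 | 1 | 1
1 | 0 | 0 | 1
1 | 0 | 1 | 0
1 | 1 | 0 | 0
1 | 1 | 1 | 1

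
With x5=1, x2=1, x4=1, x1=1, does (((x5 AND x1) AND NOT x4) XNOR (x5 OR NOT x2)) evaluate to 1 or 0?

Substituting: (((1 AND 1) AND NOT 1) XNOR (1 OR NOT 1))
= 0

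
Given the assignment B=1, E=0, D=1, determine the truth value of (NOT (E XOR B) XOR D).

Substituting: (NOT (0 XOR 1) XOR 1)
= 1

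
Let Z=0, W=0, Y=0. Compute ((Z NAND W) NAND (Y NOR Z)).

Substituting: ((0 NAND 0) NAND (0 NOR 0))
= 0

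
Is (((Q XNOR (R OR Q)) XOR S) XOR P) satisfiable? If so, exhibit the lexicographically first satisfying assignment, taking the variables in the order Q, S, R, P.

Q=0, S=0, R=0, P=0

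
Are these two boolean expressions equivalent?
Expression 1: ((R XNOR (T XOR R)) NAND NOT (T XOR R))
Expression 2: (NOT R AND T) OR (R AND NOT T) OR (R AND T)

Yes, they are equivalent — the two output columns agree on all 4 assignments:
R | T | Expression 1 | Expression 2
-----------------------------------
0 | 0 | 0 | 0
0 | 1 | 1 | 1
1 | 0 | 1 | 1
1 | 1 | 1 | 1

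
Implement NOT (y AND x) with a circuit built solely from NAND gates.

(((y NAND x) NAND (y NAND x)) NAND ((y NAND x) NAND (y NAND x)))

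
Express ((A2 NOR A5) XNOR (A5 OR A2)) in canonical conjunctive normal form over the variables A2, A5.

(A2 OR A5) AND (A2 OR NOT A5) AND (NOT A2 OR A5) AND (NOT A2 OR NOT A5)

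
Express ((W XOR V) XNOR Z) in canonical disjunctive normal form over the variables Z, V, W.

(NOT Z AND NOT V AND NOT W) OR (NOT Z AND V AND W) OR (Z AND NOT V AND W) OR (Z AND V AND NOT W)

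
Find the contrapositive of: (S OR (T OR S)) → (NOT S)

Contrapositive: S → NOT (S OR (T OR S))
Note: A statement and its contrapositive are logically equivalent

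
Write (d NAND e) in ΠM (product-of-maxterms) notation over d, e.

ΠM(3) = (NOT d OR NOT e)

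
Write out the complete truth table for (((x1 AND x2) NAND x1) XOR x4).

x1 | x4 | x2 | Output
---------------------
0 | 0 | 0 | 1
0 | 0 | 1 | 1
0 | 1 | 0 | 0
0 | 1 | 1 | 0
1 | 0 | 0 | 1
1 | 0 | 1 | 0
1 | 1 | 0 | 0
1 | 1 | 1 | 1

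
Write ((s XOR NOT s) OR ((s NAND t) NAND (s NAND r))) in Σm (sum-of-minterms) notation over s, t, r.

Σm(0, 1, 2, 3, 4, 5, 6, 7) = (NOT s AND NOT t AND NOT r) OR (NOT s AND NOT t AND r) OR (NOT s AND t AND NOT r) OR (NOT s AND t AND r) OR (s AND NOT t AND NOT r) OR (s AND NOT t AND r) OR (s AND t AND NOT r) OR (s AND t AND r)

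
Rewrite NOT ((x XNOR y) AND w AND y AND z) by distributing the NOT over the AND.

NOT (x XNOR y) OR NOT w OR NOT y OR NOT z
De Morgan's: NOT(AND of terms) = OR of negations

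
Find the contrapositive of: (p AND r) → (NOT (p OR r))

Contrapositive: (p OR r) → NOT (p AND r)
Note: A statement and its contrapositive are logically equivalent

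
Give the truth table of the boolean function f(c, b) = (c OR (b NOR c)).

c | b | Output
--------------
0 | 0 | 1
0 | 1 | 0
1 | 0 | 1
1 | 1 | 1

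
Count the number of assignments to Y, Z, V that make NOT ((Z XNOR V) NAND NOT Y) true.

Satisfying assignments: (0,0,0), (0,1,1)
Count: 2 out of 8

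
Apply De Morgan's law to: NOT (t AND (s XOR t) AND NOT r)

NOT t OR NOT (s XOR t) OR r
De Morgan's: NOT(AND of terms) = OR of negations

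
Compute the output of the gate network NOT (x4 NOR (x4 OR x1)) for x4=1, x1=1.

Substituting: NOT (1 NOR (1 OR 1))
= 1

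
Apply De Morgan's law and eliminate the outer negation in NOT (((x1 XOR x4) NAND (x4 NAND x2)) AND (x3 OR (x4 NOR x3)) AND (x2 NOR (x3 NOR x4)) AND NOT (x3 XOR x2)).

NOT ((x1 XOR x4) NAND (x4 NAND x2)) OR NOT (x3 OR (x4 NOR x3)) OR NOT (x2 NOR (x3 NOR x4)) OR (x3 XOR x2)
De Morgan's: NOT(AND of terms) = OR of negations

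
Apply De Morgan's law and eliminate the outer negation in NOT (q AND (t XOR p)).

NOT q OR NOT (t XOR p)
De Morgan's: NOT(AND of terms) = OR of negations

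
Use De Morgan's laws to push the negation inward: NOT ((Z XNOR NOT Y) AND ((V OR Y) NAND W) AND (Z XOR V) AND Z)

NOT (Z XNOR NOT Y) OR NOT ((V OR Y) NAND W) OR NOT (Z XOR V) OR NOT Z
De Morgan's: NOT(AND of terms) = OR of negations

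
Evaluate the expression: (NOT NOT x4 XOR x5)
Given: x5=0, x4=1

Substituting: (NOT NOT 1 XOR 0)
= 1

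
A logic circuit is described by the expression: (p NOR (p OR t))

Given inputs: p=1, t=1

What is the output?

Substituting: (1 NOR (1 OR 1))
= 0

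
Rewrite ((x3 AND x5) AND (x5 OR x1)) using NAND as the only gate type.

((((x3 NAND x5) NAND (x3 NAND x5)) NAND ((x5 NAND x5) NAND (x1 NAND x1))) NAND (((x3 NAND x5) NAND (x3 NAND x5)) NAND ((x5 NAND x5) NAND (x1 NAND x1))))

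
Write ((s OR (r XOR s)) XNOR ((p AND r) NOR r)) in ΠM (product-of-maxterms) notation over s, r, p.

ΠM(0, 1, 2, 3, 6, 7) = (s OR r OR p) AND (s OR r OR NOT p) AND (s OR NOT r OR p) AND (s OR NOT r OR NOT p) AND (NOT s OR NOT r OR p) AND (NOT s OR NOT r OR NOT p)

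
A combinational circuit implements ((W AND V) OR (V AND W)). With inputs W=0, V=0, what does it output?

Substituting: ((0 AND 0) OR (0 AND 0))
= 0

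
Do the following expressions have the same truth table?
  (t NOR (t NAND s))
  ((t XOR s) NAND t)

No. Counterexample: with s=0, t=0, Expression 1 = 0 but Expression 2 = 1.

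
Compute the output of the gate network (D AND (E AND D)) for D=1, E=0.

Substituting: (1 AND (0 AND 1))
= 0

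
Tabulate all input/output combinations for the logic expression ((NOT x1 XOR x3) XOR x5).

x3 | x5 | x1 | Output
---------------------
0 | 0 | 0 | 1
0 | 0 | 1 | 0
0 | 1 | 0 | 0
0 | 1 | 1 | 1
1 | 0 | 0 | 0
1 | 0 | 1 | 1
1 | 1 | 0 | 1
1 | 1 | 1 | 0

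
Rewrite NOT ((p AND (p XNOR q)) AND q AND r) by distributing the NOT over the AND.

NOT (p AND (p XNOR q)) OR NOT q OR NOT r
De Morgan's: NOT(AND of terms) = OR of negations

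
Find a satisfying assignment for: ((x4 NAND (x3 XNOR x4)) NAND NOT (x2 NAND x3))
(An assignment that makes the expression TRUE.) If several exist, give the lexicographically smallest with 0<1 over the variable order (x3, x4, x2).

x3=0, x4=0, x2=0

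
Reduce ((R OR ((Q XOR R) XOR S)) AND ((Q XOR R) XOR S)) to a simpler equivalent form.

By absorption (E AND (E OR v) = E):
= ((Q XOR R) XOR S)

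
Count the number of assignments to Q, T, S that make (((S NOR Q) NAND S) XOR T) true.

Satisfying assignments: (0,0,0), (0,0,1), (1,0,0), (1,0,1)
Count: 4 out of 8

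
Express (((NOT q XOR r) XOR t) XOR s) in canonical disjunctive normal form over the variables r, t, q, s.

(NOT r AND NOT t AND NOT q AND NOT s) OR (NOT r AND NOT t AND q AND s) OR (NOT r AND t AND NOT q AND s) OR (NOT r AND t AND q AND NOT s) OR (r AND NOT t AND NOT q AND s) OR (r AND NOT t AND q AND NOT s) OR (r AND t AND NOT q AND NOT s) OR (r AND t AND q AND s)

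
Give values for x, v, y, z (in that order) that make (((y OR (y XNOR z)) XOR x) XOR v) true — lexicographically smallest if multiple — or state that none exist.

x=0, v=0, y=0, z=0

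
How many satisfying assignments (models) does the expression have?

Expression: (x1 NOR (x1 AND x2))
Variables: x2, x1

Satisfying assignments: (0,0), (1,0)
Count: 2 out of 4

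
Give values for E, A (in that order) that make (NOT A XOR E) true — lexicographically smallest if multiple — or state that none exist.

E=0, A=0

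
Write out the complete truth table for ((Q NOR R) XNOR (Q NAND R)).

R | Q | Output
--------------
0 | 0 | 1
0 | 1 | 0
1 | 0 | 0
1 | 1 | 1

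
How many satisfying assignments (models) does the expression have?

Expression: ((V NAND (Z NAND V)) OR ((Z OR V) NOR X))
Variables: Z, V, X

Satisfying assignments: (0,0,0), (0,0,1), (1,0,0), (1,0,1), (1,1,0), (1,1,1)
Count: 6 out of 8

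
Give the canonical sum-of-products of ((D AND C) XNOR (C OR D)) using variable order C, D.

Σm(0, 3) = (NOT C AND NOT D) OR (C AND D)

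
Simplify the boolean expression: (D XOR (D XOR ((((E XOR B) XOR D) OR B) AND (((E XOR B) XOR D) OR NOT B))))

By XOR self-cancellation ((E XOR v) XOR v = E) then distribution ((E OR v) AND (E OR NOT v) = E):
= ((E XOR B) XOR D)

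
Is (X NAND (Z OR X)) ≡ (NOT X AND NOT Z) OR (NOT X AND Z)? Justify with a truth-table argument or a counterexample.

Yes, they are equivalent — the two output columns agree on all 4 assignments:
X | Z | Expression 1 | Expression 2
-----------------------------------
0 | 0 | 1 | 1
0 | 1 | 1 | 1
1 | 0 | 0 | 0
1 | 1 | 0 | 0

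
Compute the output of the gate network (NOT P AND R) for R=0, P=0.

Substituting: (NOT 0 AND 0)
= 0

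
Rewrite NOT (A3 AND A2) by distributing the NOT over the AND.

NOT A3 OR NOT A2
De Morgan's: NOT(AND of terms) = OR of negations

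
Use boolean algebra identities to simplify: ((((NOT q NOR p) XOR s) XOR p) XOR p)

By XOR self-cancellation ((E XOR v) XOR v = E):
= ((NOT q NOR p) XOR s)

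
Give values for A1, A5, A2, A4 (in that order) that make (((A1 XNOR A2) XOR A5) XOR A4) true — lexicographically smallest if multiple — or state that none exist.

A1=0, A5=0, A2=0, A4=0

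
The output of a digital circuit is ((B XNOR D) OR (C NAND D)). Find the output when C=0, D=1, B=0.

Substituting: ((0 XNOR 1) OR (0 NAND 1))
= 1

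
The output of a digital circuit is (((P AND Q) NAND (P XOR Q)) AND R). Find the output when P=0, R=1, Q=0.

Substituting: (((0 AND 0) NAND (0 XOR 0)) AND 1)
= 1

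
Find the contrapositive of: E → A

Contrapositive: NOT A → NOT E
Note: A statement and its contrapositive are logically equivalent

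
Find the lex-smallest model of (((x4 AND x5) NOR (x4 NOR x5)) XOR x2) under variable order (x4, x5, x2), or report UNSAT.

x4=0, x5=0, x2=1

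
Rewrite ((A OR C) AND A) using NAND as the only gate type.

((((A NAND A) NAND (C NAND C)) NAND A) NAND (((A NAND A) NAND (C NAND C)) NAND A))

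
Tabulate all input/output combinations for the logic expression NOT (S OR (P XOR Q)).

Q | P | S | Output
------------------
0 | 0 | 0 | 1
0 | 0 | 1 | 0
0 | 1 | 0 | 0
0 | 1 | 1 | 0
1 | 0 | 0 | 0
1 | 0 | 1 | 0
1 | 1 | 0 | 1
1 | 1 | 1 | 0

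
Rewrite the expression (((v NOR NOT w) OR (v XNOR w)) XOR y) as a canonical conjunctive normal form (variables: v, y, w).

(v OR NOT y OR w) AND (v OR NOT y OR NOT w) AND (NOT v OR y OR w) AND (NOT v OR NOT y OR NOT w)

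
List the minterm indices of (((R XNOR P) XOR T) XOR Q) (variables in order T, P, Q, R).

Σm(0, 3, 5, 6, 9, 10, 12, 15) = (NOT T AND NOT P AND NOT Q AND NOT R) OR (NOT T AND NOT P AND Q AND R) OR (NOT T AND P AND NOT Q AND R) OR (NOT T AND P AND Q AND NOT R) OR (T AND NOT P AND NOT Q AND R) OR (T AND NOT P AND Q AND NOT R) OR (T AND P AND NOT Q AND NOT R) OR (T AND P AND Q AND R)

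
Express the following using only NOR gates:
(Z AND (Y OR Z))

((Z NOR Z) NOR (((Y NOR Z) NOR (Y NOR Z)) NOR ((Y NOR Z) NOR (Y NOR Z))))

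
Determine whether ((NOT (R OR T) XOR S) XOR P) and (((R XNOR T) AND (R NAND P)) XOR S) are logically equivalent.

No. Counterexample: with S=0, P=0, R=1, T=1, Expression 1 = 0 but Expression 2 = 1.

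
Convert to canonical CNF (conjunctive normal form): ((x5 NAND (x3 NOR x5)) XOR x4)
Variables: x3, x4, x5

(x3 OR NOT x4 OR x5) AND (x3 OR NOT x4 OR NOT x5) AND (NOT x3 OR NOT x4 OR x5) AND (NOT x3 OR NOT x4 OR NOT x5)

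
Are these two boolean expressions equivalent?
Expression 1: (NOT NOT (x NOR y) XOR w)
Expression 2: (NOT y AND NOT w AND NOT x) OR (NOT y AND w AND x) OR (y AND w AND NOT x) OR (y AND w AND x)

Yes, they are equivalent — the two output columns agree on all 8 assignments:
y | w | x | Expression 1 | Expression 2
---------------------------------------
0 | 0 | 0 | 1 | 1
0 | 0 | 1 | 0 | 0
0 | 1 | 0 | 0 | 0
0 | 1 | 1 | 1 | 1
1 | 0 | 0 | 0 | 0
1 | 0 | 1 | 0 | 0
1 | 1 | 0 | 1 | 1
1 | 1 | 1 | 1 | 1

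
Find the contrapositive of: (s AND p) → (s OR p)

Contrapositive: NOT (s OR p) → NOT (s AND p)
Note: A statement and its contrapositive are logically equivalent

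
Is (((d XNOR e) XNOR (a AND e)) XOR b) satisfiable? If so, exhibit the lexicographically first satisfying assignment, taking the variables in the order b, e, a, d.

b=0, e=0, a=0, d=1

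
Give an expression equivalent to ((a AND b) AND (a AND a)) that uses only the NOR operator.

((((a NOR a) NOR (b NOR b)) NOR ((a NOR a) NOR (b NOR b))) NOR (((a NOR a) NOR (a NOR a)) NOR ((a NOR a) NOR (a NOR a))))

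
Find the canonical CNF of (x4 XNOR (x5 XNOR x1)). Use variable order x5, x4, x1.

(x5 OR x4 OR x1) AND (x5 OR NOT x4 OR NOT x1) AND (NOT x5 OR x4 OR NOT x1) AND (NOT x5 OR NOT x4 OR x1)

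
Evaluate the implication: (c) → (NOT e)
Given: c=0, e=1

Antecedent (c) = 0; consequent (NOT e) = 0.
0 → 0 = 1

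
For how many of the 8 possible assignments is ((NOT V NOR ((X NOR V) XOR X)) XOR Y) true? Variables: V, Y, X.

Satisfying assignments: (0,1,0), (0,1,1), (1,0,0), (1,1,1)
Count: 4 out of 8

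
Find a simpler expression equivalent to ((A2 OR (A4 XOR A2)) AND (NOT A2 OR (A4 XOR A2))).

By distribution ((E OR v) AND (E OR NOT v) = E):
= (A4 XOR A2)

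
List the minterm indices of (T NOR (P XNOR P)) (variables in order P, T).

Σm() = FALSE (no minterms)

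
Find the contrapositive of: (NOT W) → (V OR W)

Contrapositive: NOT (V OR W) → W
Note: A statement and its contrapositive are logically equivalent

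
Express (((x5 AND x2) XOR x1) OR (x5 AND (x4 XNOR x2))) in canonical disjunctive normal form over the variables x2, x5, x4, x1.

(NOT x2 AND NOT x5 AND NOT x4 AND x1) OR (NOT x2 AND NOT x5 AND x4 AND x1) OR (NOT x2 AND x5 AND NOT x4 AND NOT x1) OR (NOT x2 AND x5 AND NOT x4 AND x1) OR (NOT x2 AND x5 AND x4 AND x1) OR (x2 AND NOT x5 AND NOT x4 AND x1) OR (x2 AND NOT x5 AND x4 AND x1) OR (x2 AND x5 AND NOT x4 AND NOT x1) OR (x2 AND x5 AND x4 AND NOT x1) OR (x2 AND x5 AND x4 AND x1)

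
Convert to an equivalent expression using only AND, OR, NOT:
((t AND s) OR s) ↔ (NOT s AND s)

(((t AND s) OR s) AND (NOT s AND s)) OR (NOT ((t AND s) OR s) AND NOT (NOT s AND s))
(Biconditional = both true or both false)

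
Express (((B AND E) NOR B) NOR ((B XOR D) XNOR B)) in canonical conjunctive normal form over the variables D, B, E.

(D OR B OR E) AND (D OR B OR NOT E) AND (D OR NOT B OR E) AND (D OR NOT B OR NOT E) AND (NOT D OR B OR E) AND (NOT D OR B OR NOT E)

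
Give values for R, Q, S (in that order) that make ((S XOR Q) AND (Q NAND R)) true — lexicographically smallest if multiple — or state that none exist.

R=0, Q=0, S=1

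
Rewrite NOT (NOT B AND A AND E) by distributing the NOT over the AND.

B OR NOT A OR NOT E
De Morgan's: NOT(AND of terms) = OR of negations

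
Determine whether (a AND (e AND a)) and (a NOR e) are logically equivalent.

No. Counterexample: with a=0, e=0, Expression 1 = 0 but Expression 2 = 1.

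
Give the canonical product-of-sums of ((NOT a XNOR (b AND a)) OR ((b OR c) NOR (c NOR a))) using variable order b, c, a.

ΠM(0, 2, 4, 5, 6, 7) = (b OR c OR a) AND (b OR NOT c OR a) AND (NOT b OR c OR a) AND (NOT b OR c OR NOT a) AND (NOT b OR NOT c OR a) AND (NOT b OR NOT c OR NOT a)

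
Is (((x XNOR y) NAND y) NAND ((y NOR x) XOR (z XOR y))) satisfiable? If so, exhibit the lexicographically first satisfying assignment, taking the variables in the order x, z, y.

x=0, z=1, y=0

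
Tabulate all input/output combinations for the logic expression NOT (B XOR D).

B | D | Output
--------------
0 | 0 | 1
0 | 1 | 0
1 | 0 | 0
1 | 1 | 1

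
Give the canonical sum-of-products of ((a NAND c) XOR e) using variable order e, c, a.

Σm(0, 1, 2, 7) = (NOT e AND NOT c AND NOT a) OR (NOT e AND NOT c AND a) OR (NOT e AND c AND NOT a) OR (e AND c AND a)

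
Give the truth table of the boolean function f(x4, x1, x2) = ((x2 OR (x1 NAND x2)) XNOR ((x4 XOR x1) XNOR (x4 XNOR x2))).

x4 | x1 | x2 | Output
---------------------
0 | 0 | 0 | 0
0 | 0 | 1 | 1
0 | 1 | 0 | 1
0 | 1 | 1 | 0
1 | 0 | 0 | 0
1 | 0 | 1 | 1
1 | 1 | 0 | 1
1 | 1 | 1 | 0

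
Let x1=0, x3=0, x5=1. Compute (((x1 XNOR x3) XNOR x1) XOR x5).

Substituting: (((0 XNOR 0) XNOR 0) XOR 1)
= 1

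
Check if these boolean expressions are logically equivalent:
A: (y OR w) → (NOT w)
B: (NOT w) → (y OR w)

No, Converse is not equivalent to original (counterexample: w=0, y=0)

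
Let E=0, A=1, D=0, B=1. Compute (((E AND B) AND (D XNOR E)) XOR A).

Substituting: (((0 AND 1) AND (0 XNOR 0)) XOR 1)
= 1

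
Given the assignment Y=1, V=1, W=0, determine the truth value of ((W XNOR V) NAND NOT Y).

Substituting: ((0 XNOR 1) NAND NOT 1)
= 1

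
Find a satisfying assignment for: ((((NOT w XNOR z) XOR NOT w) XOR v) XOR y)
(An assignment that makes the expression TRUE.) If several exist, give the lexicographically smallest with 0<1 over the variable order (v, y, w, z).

v=0, y=0, w=0, z=0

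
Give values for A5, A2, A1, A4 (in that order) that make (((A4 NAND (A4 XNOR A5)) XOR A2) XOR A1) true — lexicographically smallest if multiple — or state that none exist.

A5=0, A2=0, A1=0, A4=0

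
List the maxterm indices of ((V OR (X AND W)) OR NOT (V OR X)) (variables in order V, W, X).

ΠM(1) = (V OR W OR NOT X)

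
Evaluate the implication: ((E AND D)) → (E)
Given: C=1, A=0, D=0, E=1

Antecedent ((E AND D)) = 0; consequent (E) = 1.
0 → 1 = 1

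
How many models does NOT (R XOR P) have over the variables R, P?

Satisfying assignments: (0,0), (1,1)
Count: 2 out of 4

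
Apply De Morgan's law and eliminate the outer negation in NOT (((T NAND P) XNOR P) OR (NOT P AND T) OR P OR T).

NOT ((T NAND P) XNOR P) AND NOT (NOT P AND T) AND NOT P AND NOT T
De Morgan's: NOT(OR of terms) = AND of negations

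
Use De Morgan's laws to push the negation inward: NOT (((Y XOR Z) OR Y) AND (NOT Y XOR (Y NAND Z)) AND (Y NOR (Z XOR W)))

NOT ((Y XOR Z) OR Y) OR NOT (NOT Y XOR (Y NAND Z)) OR NOT (Y NOR (Z XOR W))
De Morgan's: NOT(AND of terms) = OR of negations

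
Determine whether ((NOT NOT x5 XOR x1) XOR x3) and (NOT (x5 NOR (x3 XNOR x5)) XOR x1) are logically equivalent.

No. Counterexample: with x1=0, x3=0, x5=0, Expression 1 = 0 but Expression 2 = 1.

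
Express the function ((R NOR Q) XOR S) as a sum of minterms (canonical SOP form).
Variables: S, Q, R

Σm(0, 5, 6, 7) = (NOT S AND NOT Q AND NOT R) OR (S AND NOT Q AND R) OR (S AND Q AND NOT R) OR (S AND Q AND R)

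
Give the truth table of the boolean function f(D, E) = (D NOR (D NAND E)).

D | E | Output
--------------
0 | 0 | 0
0 | 1 | 0
1 | 0 | 0
1 | 1 | 0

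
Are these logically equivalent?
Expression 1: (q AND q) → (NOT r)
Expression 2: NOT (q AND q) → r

No, Inverse is not equivalent to original (counterexample: r=0, q=0)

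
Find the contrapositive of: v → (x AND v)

Contrapositive: NOT (x AND v) → NOT v
Note: A statement and its contrapositive are logically equivalent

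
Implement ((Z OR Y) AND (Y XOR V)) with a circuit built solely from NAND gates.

((((Z NAND Z) NAND (Y NAND Y)) NAND ((Y NAND (Y NAND V)) NAND (V NAND (Y NAND V)))) NAND (((Z NAND Z) NAND (Y NAND Y)) NAND ((Y NAND (Y NAND V)) NAND (V NAND (Y NAND V)))))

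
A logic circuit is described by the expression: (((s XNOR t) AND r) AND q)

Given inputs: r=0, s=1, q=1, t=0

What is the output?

Substituting: (((1 XNOR 0) AND 0) AND 1)
= 0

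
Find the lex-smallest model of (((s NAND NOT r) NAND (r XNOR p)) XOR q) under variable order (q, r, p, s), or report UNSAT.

q=0, r=0, p=0, s=1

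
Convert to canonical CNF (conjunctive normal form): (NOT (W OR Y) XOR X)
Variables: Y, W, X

(Y OR W OR NOT X) AND (Y OR NOT W OR X) AND (NOT Y OR W OR X) AND (NOT Y OR NOT W OR X)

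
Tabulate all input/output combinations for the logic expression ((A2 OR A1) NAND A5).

A1 | A2 | A5 | Output
---------------------
0 | 0 | 0 | 1
0 | 0 | 1 | 1
0 | 1 | 0 | 1
0 | 1 | 1 | 0
1 | 0 | 0 | 1
1 | 0 | 1 | 0
1 | 1 | 0 | 1
1 | 1 | 1 | 0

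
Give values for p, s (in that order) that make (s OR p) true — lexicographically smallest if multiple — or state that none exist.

p=0, s=1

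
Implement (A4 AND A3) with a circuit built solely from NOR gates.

((A4 NOR A4) NOR (A3 NOR A3))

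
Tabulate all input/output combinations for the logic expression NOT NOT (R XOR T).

R | T | Output
--------------
0 | 0 | 0
0 | 1 | 1
1 | 0 | 1
1 | 1 | 0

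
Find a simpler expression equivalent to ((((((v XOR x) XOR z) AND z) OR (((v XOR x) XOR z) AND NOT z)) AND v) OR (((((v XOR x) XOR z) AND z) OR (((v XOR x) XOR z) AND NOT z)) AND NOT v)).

By distribution ((E AND v) OR (E AND NOT v) = E) then distribution ((E AND v) OR (E AND NOT v) = E):
= ((v XOR x) XOR z)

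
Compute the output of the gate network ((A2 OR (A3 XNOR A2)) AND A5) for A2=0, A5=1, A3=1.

Substituting: ((0 OR (1 XNOR 0)) AND 1)
= 0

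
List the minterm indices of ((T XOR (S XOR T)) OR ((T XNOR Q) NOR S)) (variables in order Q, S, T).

Σm(1, 2, 3, 4, 6, 7) = (NOT Q AND NOT S AND T) OR (NOT Q AND S AND NOT T) OR (NOT Q AND S AND T) OR (Q AND NOT S AND NOT T) OR (Q AND S AND NOT T) OR (Q AND S AND T)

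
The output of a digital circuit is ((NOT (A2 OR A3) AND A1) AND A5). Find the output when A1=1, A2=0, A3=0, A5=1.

Substituting: ((NOT (0 OR 0) AND 1) AND 1)
= 1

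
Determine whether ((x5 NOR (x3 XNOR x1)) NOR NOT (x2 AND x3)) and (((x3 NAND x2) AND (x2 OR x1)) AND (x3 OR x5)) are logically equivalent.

No. Counterexample: with x3=0, x1=0, x2=1, x5=1, Expression 1 = 0 but Expression 2 = 1.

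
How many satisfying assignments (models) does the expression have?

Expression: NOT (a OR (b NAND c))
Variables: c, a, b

Satisfying assignments: (1,0,1)
Count: 1 out of 8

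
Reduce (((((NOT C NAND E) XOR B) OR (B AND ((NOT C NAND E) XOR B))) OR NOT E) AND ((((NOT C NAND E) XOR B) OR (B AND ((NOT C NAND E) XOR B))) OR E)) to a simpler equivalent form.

By distribution ((E OR v) AND (E OR NOT v) = E) then absorption (E OR (E AND v) = E):
= ((NOT C NAND E) XOR B)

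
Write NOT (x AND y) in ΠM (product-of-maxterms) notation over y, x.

ΠM(3) = (NOT y OR NOT x)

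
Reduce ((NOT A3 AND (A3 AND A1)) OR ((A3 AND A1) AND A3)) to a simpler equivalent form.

By distribution ((E AND v) OR (E AND NOT v) = E):
= (A3 AND A1)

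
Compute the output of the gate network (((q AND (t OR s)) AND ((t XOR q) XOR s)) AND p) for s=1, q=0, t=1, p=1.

Substituting: (((0 AND (1 OR 1)) AND ((1 XOR 0) XOR 1)) AND 1)
= 0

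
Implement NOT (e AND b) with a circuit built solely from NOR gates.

(((e NOR e) NOR (b NOR b)) NOR ((e NOR e) NOR (b NOR b)))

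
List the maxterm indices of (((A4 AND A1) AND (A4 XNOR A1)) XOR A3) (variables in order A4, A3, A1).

ΠM(0, 1, 4, 7) = (A4 OR A3 OR A1) AND (A4 OR A3 OR NOT A1) AND (NOT A4 OR A3 OR A1) AND (NOT A4 OR NOT A3 OR NOT A1)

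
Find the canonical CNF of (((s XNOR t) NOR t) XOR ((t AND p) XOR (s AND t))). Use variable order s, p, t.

(s OR p OR t) AND (s OR p OR NOT t) AND (s OR NOT p OR t) AND (NOT s OR NOT p OR NOT t)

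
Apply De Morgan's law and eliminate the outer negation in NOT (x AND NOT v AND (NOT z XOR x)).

NOT x OR v OR NOT (NOT z XOR x)
De Morgan's: NOT(AND of terms) = OR of negations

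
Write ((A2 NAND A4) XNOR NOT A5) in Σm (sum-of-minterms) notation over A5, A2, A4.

Σm(0, 1, 2, 7) = (NOT A5 AND NOT A2 AND NOT A4) OR (NOT A5 AND NOT A2 AND A4) OR (NOT A5 AND A2 AND NOT A4) OR (A5 AND A2 AND A4)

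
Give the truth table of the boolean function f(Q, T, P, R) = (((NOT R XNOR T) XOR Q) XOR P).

Q | T | P | R | Output
----------------------
0 | 0 | 0 | 0 | 0
0 | 0 | 0 | 1 | 1
0 | 0 | 1 | 0 | 1
0 | 0 | 1 | 1 | 0
0 | 1 | 0 | 0 | 1
0 | 1 | 0 | 1 | 0
0 | 1 | 1 | 0 | 0
0 | 1 | 1 | 1 | 1
1 | 0 | 0 | 0 | 1
1 | 0 | 0 | 1 | 0
1 | 0 | 1 | 0 | 0
1 | 0 | 1 | 1 | 1
1 | 1 | 0 | 0 | 0
1 | 1 | 0 | 1 | 1
1 | 1 | 1 | 0 | 1
1 | 1 | 1 | 1 | 0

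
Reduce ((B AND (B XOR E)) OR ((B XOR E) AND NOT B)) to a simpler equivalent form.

By distribution ((E AND v) OR (E AND NOT v) = E):
= (B XOR E)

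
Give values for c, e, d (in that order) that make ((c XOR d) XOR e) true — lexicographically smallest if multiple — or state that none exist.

c=0, e=0, d=1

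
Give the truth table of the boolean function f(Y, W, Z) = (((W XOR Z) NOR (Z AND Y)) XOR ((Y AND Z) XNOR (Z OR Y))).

Y | W | Z | Output
------------------
0 | 0 | 0 | 0
0 | 0 | 1 | 0
0 | 1 | 0 | 1
0 | 1 | 1 | 1
1 | 0 | 0 | 1
1 | 0 | 1 | 1
1 | 1 | 0 | 0
1 | 1 | 1 | 1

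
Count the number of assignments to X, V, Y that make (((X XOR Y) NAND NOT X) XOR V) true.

Satisfying assignments: (0,0,0), (0,1,1), (1,0,0), (1,0,1)
Count: 4 out of 8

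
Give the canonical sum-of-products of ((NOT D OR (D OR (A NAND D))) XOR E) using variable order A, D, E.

Σm(0, 2, 4, 6) = (NOT A AND NOT D AND NOT E) OR (NOT A AND D AND NOT E) OR (A AND NOT D AND NOT E) OR (A AND D AND NOT E)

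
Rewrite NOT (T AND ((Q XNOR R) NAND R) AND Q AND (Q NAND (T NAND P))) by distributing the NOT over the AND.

NOT T OR NOT ((Q XNOR R) NAND R) OR NOT Q OR NOT (Q NAND (T NAND P))
De Morgan's: NOT(AND of terms) = OR of negations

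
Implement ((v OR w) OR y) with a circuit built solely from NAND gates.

((((v NAND v) NAND (w NAND w)) NAND ((v NAND v) NAND (w NAND w))) NAND (y NAND y))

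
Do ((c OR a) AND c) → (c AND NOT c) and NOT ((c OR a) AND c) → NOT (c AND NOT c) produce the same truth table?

No, Inverse is not equivalent to original (counterexample: a=0, c=1)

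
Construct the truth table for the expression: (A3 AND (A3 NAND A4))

A3 | A4 | Output
----------------
0 | 0 | 0
0 | 1 | 0
1 | 0 | 1
1 | 1 | 0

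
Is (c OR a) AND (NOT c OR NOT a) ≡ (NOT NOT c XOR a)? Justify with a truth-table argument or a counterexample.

Yes, they are equivalent — the two output columns agree on all 4 assignments:
c | a | Expression 1 | Expression 2
-----------------------------------
0 | 0 | 0 | 0
0 | 1 | 1 | 1
1 | 0 | 1 | 1
1 | 1 | 0 | 0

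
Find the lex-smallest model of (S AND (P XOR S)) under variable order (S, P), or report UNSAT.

S=1, P=0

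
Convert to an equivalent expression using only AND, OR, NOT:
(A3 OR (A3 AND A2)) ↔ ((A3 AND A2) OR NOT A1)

((A3 OR (A3 AND A2)) AND ((A3 AND A2) OR NOT A1)) OR (NOT (A3 OR (A3 AND A2)) AND NOT ((A3 AND A2) OR NOT A1))
(Biconditional = both true or both false)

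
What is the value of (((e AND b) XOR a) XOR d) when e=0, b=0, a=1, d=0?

Substituting: (((0 AND 0) XOR 1) XOR 0)
= 1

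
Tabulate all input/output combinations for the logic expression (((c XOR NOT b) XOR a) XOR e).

a | c | e | b | Output
----------------------
0 | 0 | 0 | 0 | 1
0 | 0 | 0 | 1 | 0
0 | 0 | 1 | 0 | 0
0 | 0 | 1 | 1 | 1
0 | 1 | 0 | 0 | 0
0 | 1 | 0 | 1 | 1
0 | 1 | 1 | 0 | 1
0 | 1 | 1 | 1 | 0
1 | 0 | 0 | 0 | 0
1 | 0 | 0 | 1 | 1
1 | 0 | 1 | 0 | 1
1 | 0 | 1 | 1 | 0
1 | 1 | 0 | 0 | 1
1 | 1 | 0 | 1 | 0
1 | 1 | 1 | 0 | 0
1 | 1 | 1 | 1 | 1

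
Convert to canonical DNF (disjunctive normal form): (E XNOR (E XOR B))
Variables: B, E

(NOT B AND NOT E) OR (NOT B AND E)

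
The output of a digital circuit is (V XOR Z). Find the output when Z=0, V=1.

Substituting: (1 XOR 0)
= 1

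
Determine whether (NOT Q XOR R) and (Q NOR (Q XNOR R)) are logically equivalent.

No. Counterexample: with Q=0, R=0, Expression 1 = 1 but Expression 2 = 0.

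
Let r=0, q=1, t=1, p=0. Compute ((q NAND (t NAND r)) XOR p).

Substituting: ((1 NAND (1 NAND 0)) XOR 0)
= 0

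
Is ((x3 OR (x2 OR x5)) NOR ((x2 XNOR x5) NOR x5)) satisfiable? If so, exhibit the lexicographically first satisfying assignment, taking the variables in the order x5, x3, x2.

x5=0, x3=0, x2=0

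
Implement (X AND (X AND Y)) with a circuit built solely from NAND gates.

((X NAND ((X NAND Y) NAND (X NAND Y))) NAND (X NAND ((X NAND Y) NAND (X NAND Y))))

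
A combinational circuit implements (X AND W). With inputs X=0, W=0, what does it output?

Substituting: (0 AND 0)
= 0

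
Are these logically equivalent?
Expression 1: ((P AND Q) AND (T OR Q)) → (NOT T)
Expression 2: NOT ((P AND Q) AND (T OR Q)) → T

No, Inverse is not equivalent to original (counterexample: Q=0, T=0, P=0)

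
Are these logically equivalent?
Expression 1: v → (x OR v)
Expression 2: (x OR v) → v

No, Converse is not equivalent to original (counterexample: x=1, y=0, v=0)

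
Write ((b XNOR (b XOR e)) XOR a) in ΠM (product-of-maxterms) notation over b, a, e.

ΠM(1, 2, 5, 6) = (b OR a OR NOT e) AND (b OR NOT a OR e) AND (NOT b OR a OR NOT e) AND (NOT b OR NOT a OR e)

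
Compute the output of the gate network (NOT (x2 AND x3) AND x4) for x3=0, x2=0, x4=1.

Substituting: (NOT (0 AND 0) AND 1)
= 1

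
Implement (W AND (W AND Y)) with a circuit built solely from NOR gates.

((W NOR W) NOR (((W NOR W) NOR (Y NOR Y)) NOR ((W NOR W) NOR (Y NOR Y))))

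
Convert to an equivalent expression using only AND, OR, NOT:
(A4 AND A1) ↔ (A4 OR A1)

((A4 AND A1) AND (A4 OR A1)) OR (NOT (A4 AND A1) AND NOT (A4 OR A1))
(Biconditional = both true or both false)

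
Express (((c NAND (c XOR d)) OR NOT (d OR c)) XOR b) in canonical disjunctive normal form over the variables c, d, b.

(NOT c AND NOT d AND NOT b) OR (NOT c AND d AND NOT b) OR (c AND NOT d AND b) OR (c AND d AND NOT b)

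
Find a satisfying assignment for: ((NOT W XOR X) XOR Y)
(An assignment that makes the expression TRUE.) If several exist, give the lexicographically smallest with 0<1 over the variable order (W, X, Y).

W=0, X=0, Y=0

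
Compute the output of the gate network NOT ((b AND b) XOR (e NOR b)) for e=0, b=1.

Substituting: NOT ((1 AND 1) XOR (0 NOR 1))
= 0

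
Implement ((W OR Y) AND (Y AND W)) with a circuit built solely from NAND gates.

((((W NAND W) NAND (Y NAND Y)) NAND ((Y NAND W) NAND (Y NAND W))) NAND (((W NAND W) NAND (Y NAND Y)) NAND ((Y NAND W) NAND (Y NAND W))))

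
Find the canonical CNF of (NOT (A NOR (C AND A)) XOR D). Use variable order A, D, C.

(A OR D OR C) AND (A OR D OR NOT C) AND (NOT A OR NOT D OR C) AND (NOT A OR NOT D OR NOT C)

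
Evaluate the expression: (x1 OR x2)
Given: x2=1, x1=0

Substituting: (0 OR 1)
= 1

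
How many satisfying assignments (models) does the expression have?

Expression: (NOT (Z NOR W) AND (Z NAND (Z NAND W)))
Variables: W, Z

Satisfying assignments: (1,0), (1,1)
Count: 2 out of 4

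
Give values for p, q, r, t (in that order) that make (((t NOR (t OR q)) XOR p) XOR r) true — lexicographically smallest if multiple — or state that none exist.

p=0, q=0, r=0, t=0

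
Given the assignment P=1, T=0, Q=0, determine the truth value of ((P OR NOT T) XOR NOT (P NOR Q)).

Substituting: ((1 OR NOT 0) XOR NOT (1 NOR 0))
= 0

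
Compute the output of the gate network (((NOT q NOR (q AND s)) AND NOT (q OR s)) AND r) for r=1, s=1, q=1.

Substituting: (((NOT 1 NOR (1 AND 1)) AND NOT (1 OR 1)) AND 1)
= 0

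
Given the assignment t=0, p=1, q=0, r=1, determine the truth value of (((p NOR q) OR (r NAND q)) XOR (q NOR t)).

Substituting: (((1 NOR 0) OR (1 NAND 0)) XOR (0 NOR 0))
= 0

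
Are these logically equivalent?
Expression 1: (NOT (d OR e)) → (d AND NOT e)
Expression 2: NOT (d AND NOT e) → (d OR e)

Yes, Contrapositive is always equivalent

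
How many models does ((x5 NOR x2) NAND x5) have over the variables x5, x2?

Satisfying assignments: (0,0), (0,1), (1,0), (1,1)
Count: 4 out of 4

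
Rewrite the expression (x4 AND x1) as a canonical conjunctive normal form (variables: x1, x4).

(x1 OR x4) AND (x1 OR NOT x4) AND (NOT x1 OR x4)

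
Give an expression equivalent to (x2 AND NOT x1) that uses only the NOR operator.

((x2 NOR x2) NOR ((x1 NOR x1) NOR (x1 NOR x1)))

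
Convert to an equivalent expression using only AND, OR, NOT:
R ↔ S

(R AND S) OR (NOT R AND NOT S)
(Biconditional = both true or both false)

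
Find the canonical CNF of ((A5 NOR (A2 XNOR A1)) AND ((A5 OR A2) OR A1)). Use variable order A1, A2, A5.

(A1 OR A2 OR A5) AND (A1 OR A2 OR NOT A5) AND (A1 OR NOT A2 OR NOT A5) AND (NOT A1 OR A2 OR NOT A5) AND (NOT A1 OR NOT A2 OR A5) AND (NOT A1 OR NOT A2 OR NOT A5)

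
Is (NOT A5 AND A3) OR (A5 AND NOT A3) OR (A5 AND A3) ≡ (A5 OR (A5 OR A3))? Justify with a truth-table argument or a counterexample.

Yes, they are equivalent — the two output columns agree on all 4 assignments:
A5 | A3 | Expression 1 | Expression 2
-------------------------------------
0 | 0 | 0 | 0
0 | 1 | 1 | 1
1 | 0 | 1 | 1
1 | 1 | 1 | 1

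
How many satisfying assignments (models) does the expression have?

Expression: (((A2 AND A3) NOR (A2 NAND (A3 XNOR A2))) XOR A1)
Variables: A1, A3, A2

Satisfying assignments: (1,0,0), (1,0,1), (1,1,0), (1,1,1)
Count: 4 out of 8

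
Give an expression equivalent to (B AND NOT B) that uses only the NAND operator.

((B NAND (B NAND B)) NAND (B NAND (B NAND B)))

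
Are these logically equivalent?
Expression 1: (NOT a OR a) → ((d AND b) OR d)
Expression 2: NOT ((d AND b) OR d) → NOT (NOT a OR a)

Yes, Contrapositive is always equivalent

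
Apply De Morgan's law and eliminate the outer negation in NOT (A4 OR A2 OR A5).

NOT A4 AND NOT A2 AND NOT A5
De Morgan's: NOT(OR of terms) = AND of negations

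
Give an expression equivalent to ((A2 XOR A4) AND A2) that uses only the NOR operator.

((((((A2 NOR A4) NOR (A2 NOR A4)) NOR ((A2 NOR A4) NOR (A2 NOR A4))) NOR ((((A2 NOR A2) NOR (A4 NOR A4)) NOR ((A2 NOR A2) NOR (A4 NOR A4))) NOR (((A2 NOR A2) NOR (A4 NOR A4)) NOR ((A2 NOR A2) NOR (A4 NOR A4))))) NOR ((((A2 NOR A4) NOR (A2 NOR A4)) NOR ((A2 NOR A4) NOR (A2 NOR A4))) NOR ((((A2 NOR A2) NOR (A4 NOR A4)) NOR ((A2 NOR A2) NOR (A4 NOR A4))) NOR (((A2 NOR A2) NOR (A4 NOR A4)) NOR ((A2 NOR A2) NOR (A4 NOR A4)))))) NOR (A2 NOR A2))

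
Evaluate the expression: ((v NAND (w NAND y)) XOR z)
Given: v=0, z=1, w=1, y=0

Substituting: ((0 NAND (1 NAND 0)) XOR 1)
= 0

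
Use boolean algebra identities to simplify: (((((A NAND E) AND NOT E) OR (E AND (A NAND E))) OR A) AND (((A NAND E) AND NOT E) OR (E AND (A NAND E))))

By absorption (E AND (E OR v) = E) then distribution ((E AND v) OR (E AND NOT v) = E):
= (A NAND E)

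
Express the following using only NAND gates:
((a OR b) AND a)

((((a NAND a) NAND (b NAND b)) NAND a) NAND (((a NAND a) NAND (b NAND b)) NAND a))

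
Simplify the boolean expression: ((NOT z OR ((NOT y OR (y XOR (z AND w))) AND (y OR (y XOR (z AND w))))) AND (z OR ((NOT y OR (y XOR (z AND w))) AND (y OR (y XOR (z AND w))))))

By distribution ((E OR v) AND (E OR NOT v) = E) then distribution ((E OR v) AND (E OR NOT v) = E):
= (y XOR (z AND w))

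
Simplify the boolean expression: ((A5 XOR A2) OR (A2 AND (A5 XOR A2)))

By absorption (E OR (E AND v) = E):
= (A5 XOR A2)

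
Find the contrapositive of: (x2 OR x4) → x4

Contrapositive: NOT x4 → NOT (x2 OR x4)
Note: A statement and its contrapositive are logically equivalent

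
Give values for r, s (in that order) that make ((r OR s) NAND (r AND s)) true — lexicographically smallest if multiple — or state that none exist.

r=0, s=0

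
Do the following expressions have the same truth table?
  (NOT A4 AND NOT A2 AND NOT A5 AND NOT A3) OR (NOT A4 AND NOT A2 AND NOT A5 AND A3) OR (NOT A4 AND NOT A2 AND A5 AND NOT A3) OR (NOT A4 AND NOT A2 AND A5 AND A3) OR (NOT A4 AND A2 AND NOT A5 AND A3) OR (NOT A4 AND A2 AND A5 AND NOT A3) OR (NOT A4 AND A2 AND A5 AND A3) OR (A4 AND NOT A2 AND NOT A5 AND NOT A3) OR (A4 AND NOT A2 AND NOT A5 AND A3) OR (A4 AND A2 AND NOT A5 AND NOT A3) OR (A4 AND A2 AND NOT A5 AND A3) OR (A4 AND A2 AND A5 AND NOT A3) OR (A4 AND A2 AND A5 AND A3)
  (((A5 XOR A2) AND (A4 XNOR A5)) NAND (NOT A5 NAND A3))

Yes, they are equivalent — the two output columns agree on all 16 assignments:
A4 | A2 | A5 | A3 | Expression 1 | Expression 2
-----------------------------------------------
0 | 0 | 0 | 0 | 1 | 1
0 | 0 | 0 | 1 | 1 | 1
0 | 0 | 1 | 0 | 1 | 1
0 | 0 | 1 | 1 | 1 | 1
0 | 1 | 0 | 0 | 0 | 0
0 | 1 | 0 | 1 | 1 | 1
0 | 1 | 1 | 0 | 1 | 1
0 | 1 | 1 | 1 | 1 | 1
1 | 0 | 0 | 0 | 1 | 1
1 | 0 | 0 | 1 | 1 | 1
1 | 0 | 1 | 0 | 0 | 0
1 | 0 | 1 | 1 | 0 | 0
1 | 1 | 0 | 0 | 1 | 1
1 | 1 | 0 | 1 | 1 | 1
1 | 1 | 1 | 0 | 1 | 1
1 | 1 | 1 | 1 | 1 | 1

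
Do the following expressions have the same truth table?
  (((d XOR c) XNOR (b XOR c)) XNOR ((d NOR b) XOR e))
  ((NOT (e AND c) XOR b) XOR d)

No. Counterexample: with e=0, c=0, b=0, d=1, Expression 1 = 1 but Expression 2 = 0.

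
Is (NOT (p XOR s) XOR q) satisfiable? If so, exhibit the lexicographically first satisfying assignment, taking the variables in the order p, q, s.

p=0, q=0, s=0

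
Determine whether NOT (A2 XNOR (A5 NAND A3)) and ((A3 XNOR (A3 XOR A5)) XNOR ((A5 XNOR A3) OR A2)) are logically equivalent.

No. Counterexample: with A5=0, A3=0, A2=1, Expression 1 = 0 but Expression 2 = 1.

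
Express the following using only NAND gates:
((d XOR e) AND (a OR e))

((((d NAND (d NAND e)) NAND (e NAND (d NAND e))) NAND ((a NAND a) NAND (e NAND e))) NAND (((d NAND (d NAND e)) NAND (e NAND (d NAND e))) NAND ((a NAND a) NAND (e NAND e))))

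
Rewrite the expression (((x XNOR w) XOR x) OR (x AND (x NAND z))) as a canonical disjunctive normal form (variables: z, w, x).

(NOT z AND NOT w AND NOT x) OR (NOT z AND NOT w AND x) OR (NOT z AND w AND x) OR (z AND NOT w AND NOT x) OR (z AND NOT w AND x)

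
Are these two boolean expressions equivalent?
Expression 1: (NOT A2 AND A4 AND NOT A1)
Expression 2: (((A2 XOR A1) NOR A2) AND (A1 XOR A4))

Yes, they are equivalent — the two output columns agree on all 8 assignments:
A2 | A4 | A1 | Expression 1 | Expression 2
------------------------------------------
0 | 0 | 0 | 0 | 0
0 | 0 | 1 | 0 | 0
0 | 1 | 0 | 1 | 1
0 | 1 | 1 | 0 | 0
1 | 0 | 0 | 0 | 0
1 | 0 | 1 | 0 | 0
1 | 1 | 0 | 0 | 0
1 | 1 | 1 | 0 | 0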